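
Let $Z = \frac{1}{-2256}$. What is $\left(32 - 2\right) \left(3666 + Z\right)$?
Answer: $\frac{41352475}{376} \approx 1.0998 \cdot 10^{5}$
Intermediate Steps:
$Z = - \frac{1}{2256} \approx -0.00044326$
$\left(32 - 2\right) \left(3666 + Z\right) = \left(32 - 2\right) \left(3666 - \frac{1}{2256}\right) = \left(32 - 2\right) \frac{8270495}{2256} = 30 \cdot \frac{8270495}{2256} = \frac{41352475}{376}$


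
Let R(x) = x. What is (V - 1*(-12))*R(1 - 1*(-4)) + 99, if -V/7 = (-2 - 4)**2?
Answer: -1101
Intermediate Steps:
V = -252 (V = -7*(-2 - 4)**2 = -7*(-6)**2 = -7*36 = -252)
(V - 1*(-12))*R(1 - 1*(-4)) + 99 = (-252 - 1*(-12))*(1 - 1*(-4)) + 99 = (-252 + 12)*(1 + 4) + 99 = -240*5 + 99 = -1200 + 99 = -1101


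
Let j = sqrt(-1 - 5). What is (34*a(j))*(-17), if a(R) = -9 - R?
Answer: 5202 + 578*I*sqrt(6) ≈ 5202.0 + 1415.8*I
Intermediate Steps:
j = I*sqrt(6) (j = sqrt(-6) = I*sqrt(6) ≈ 2.4495*I)
(34*a(j))*(-17) = (34*(-9 - I*sqrt(6)))*(-17) = (-306 - 34*I*sqrt(6))*(-17) = 5202 + 578*I*sqrt(6)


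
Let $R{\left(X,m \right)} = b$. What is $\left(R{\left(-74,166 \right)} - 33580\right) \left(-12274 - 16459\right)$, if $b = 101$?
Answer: $961952107$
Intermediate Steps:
$R{\left(X,m \right)} = 101$
$\left(R{\left(-74,166 \right)} - 33580\right) \left(-12274 - 16459\right) = \left(101 - 33580\right) \left(-12274 - 16459\right) = \left(-33479\right) \left(-28733\right) = 961952107$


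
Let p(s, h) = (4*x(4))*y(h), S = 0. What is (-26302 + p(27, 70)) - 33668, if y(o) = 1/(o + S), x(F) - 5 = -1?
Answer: -2098942/35 ≈ -59970.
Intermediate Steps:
x(F) = 4 (x(F) = 5 - 1 = 4)
y(o) = 1/o (y(o) = 1/(o + 0) = 1/o)
p(s, h) = 16/h (p(s, h) = (4*4)/h = 16/h)
(-26302 + p(27, 70)) - 33668 = (-26302 + 16/70) - 33668 = (-26302 + 16*(1/70)) - 33668 = (-26302 + 8/35) - 33668 = -920562/35 - 33668 = -2098942/35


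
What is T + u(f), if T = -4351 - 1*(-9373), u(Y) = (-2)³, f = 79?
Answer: 5014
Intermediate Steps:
u(Y) = -8
T = 5022 (T = -4351 + 9373 = 5022)
T + u(f) = 5022 - 8 = 5014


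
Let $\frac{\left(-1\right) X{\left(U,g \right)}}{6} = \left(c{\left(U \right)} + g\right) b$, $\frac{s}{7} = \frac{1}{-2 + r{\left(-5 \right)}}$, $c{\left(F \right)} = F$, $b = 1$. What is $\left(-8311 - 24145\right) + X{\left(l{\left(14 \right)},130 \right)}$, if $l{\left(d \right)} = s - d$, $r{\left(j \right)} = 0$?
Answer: $-33131$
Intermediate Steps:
$s = - \frac{7}{2}$ ($s = \frac{7}{-2 + 0} = \frac{7}{-2} = 7 \left(- \frac{1}{2}\right) = - \frac{7}{2} \approx -3.5$)
$l{\left(d \right)} = - \frac{7}{2} - d$
$X{\left(U,g \right)} = - 6 U - 6 g$ ($X{\left(U,g \right)} = - 6 \left(U + g\right) 1 = - 6 \left(U + g\right) = - 6 U - 6 g$)
$\left(-8311 - 24145\right) + X{\left(l{\left(14 \right)},130 \right)} = \left(-8311 - 24145\right) - \left(780 + 6 \left(- \frac{7}{2} - 14\right)\right) = -32456 - \left(780 + 6 \left(- \frac{7}{2} - 14\right)\right) = -32456 - 675 = -33131$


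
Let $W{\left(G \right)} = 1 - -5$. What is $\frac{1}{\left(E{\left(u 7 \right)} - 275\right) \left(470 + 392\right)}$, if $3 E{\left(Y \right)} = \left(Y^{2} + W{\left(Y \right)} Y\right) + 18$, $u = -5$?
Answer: $\frac{3}{179296} \approx 1.6732 \cdot 10^{-5}$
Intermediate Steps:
$W{\left(G \right)} = 6$ ($W{\left(G \right)} = 1 + 5 = 6$)
$E{\left(Y \right)} = 6 + 2 Y + \frac{Y^{2}}{3}$ ($E{\left(Y \right)} = \frac{\left(Y^{2} + 6 Y\right) + 18}{3} = \frac{18 + Y^{2} + 6 Y}{3} = 6 + 2 Y + \frac{Y^{2}}{3}$)
$\frac{1}{\left(E{\left(u 7 \right)} - 275\right) \left(470 + 392\right)} = \frac{1}{\left(\left(6 + 2 \left(\left(-5\right) 7\right) + \frac{\left(\left(-5\right) 7\right)^{2}}{3}\right) - 275\right) \left(470 + 392\right)} = \frac{1}{\left(\left(6 + 2 \left(-35\right) + \frac{\left(-35\right)^{2}}{3}\right) - 275\right) 862} = \frac{1}{\left(\left(6 - 70 + \frac{1}{3} \cdot 1225\right) - 275\right) 862} = \frac{1}{\left(\left(6 - 70 + \frac{1225}{3}\right) - 275\right) 862} = \frac{1}{\left(\frac{1033}{3} - 275\right) 862} = \frac{1}{\frac{208}{3} \cdot 862} = \frac{1}{\frac{179296}{3}} = \frac{3}{179296}$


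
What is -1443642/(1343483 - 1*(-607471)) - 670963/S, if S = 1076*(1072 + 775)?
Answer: -696345272921/646211892148 ≈ -1.0776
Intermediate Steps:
S = 1987372 (S = 1076*1847 = 1987372)
-1443642/(1343483 - 1*(-607471)) - 670963/S = -1443642/(1343483 - 1*(-607471)) - 670963/1987372 = -1443642/(1343483 + 607471) - 670963*1/1987372 = -1443642/1950954 - 670963/1987372 = -1443642*1/1950954 - 670963/1987372 = -240607/325159 - 670963/1987372 = -696345272921/646211892148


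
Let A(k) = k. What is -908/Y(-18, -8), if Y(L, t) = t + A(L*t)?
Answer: -227/34 ≈ -6.6765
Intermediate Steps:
Y(L, t) = t + L*t
-908/Y(-18, -8) = -908*(-1/(8*(1 - 18))) = -908/((-8*(-17))) = -908/136 = -908*1/136 = -227/34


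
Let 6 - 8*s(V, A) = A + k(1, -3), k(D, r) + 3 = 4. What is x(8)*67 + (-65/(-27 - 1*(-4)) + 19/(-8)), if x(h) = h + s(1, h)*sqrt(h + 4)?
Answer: 98707/184 - 201*sqrt(3)/4 ≈ 449.42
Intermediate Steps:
k(D, r) = 1 (k(D, r) = -3 + 4 = 1)
s(V, A) = 5/8 - A/8 (s(V, A) = 3/4 - (A + 1)/8 = 3/4 - (1 + A)/8 = 3/4 + (-1/8 - A/8) = 5/8 - A/8)
x(h) = h + sqrt(4 + h)*(5/8 - h/8) (x(h) = h + (5/8 - h/8)*sqrt(h + 4) = h + (5/8 - h/8)*sqrt(4 + h) = h + sqrt(4 + h)*(5/8 - h/8))
x(8)*67 + (-65/(-27 - 1*(-4)) + 19/(-8)) = (8 + sqrt(4 + 8)*(5 - 1*8)/8)*67 + (-65/(-27 - 1*(-4)) + 19/(-8)) = (8 + sqrt(12)*(5 - 8)/8)*67 + (-65/(-27 + 4) + 19*(-1/8)) = (8 + (1/8)*(2*sqrt(3))*(-3))*67 + (-65/(-23) - 19/8) = (8 - 3*sqrt(3)/4)*67 + (-65*(-1/23) - 19/8) = (536 - 201*sqrt(3)/4) + (65/23 - 19/8) = (536 - 201*sqrt(3)/4) + 83/184 = 98707/184 - 201*sqrt(3)/4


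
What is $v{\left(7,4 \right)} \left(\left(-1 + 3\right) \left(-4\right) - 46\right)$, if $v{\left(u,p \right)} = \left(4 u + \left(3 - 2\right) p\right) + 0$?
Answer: $-1728$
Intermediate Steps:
$v{\left(u,p \right)} = p + 4 u$ ($v{\left(u,p \right)} = \left(4 u + 1 p\right) + 0 = \left(4 u + p\right) + 0 = \left(p + 4 u\right) + 0 = p + 4 u$)
$v{\left(7,4 \right)} \left(\left(-1 + 3\right) \left(-4\right) - 46\right) = \left(4 + 4 \cdot 7\right) \left(\left(-1 + 3\right) \left(-4\right) - 46\right) = \left(4 + 28\right) \left(2 \left(-4\right) - 46\right) = 32 \left(-8 - 46\right) = 32 \left(-54\right) = -1728$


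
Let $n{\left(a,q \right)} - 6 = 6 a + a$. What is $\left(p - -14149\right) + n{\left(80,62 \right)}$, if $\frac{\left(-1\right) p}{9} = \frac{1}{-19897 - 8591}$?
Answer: $\frac{139733643}{9496} \approx 14715.0$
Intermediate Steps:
$p = \frac{3}{9496}$ ($p = - \frac{9}{-19897 - 8591} = - \frac{9}{-28488} = \left(-9\right) \left(- \frac{1}{28488}\right) = \frac{3}{9496} \approx 0.00031592$)
$n{\left(a,q \right)} = 6 + 7 a$ ($n{\left(a,q \right)} = 6 + \left(6 a + a\right) = 6 + 7 a$)
$\left(p - -14149\right) + n{\left(80,62 \right)} = \left(\frac{3}{9496} - -14149\right) + \left(6 + 7 \cdot 80\right) = \left(\frac{3}{9496} + 14149\right) + \left(6 + 560\right) = \frac{134358907}{9496} + 566 = \frac{139733643}{9496}$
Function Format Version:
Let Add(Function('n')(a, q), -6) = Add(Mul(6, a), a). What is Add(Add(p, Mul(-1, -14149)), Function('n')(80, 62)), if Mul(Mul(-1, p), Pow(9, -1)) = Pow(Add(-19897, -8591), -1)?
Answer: Rational(139733643, 9496) ≈ 14715.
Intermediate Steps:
p = Rational(3, 9496) (p = Mul(-9, Pow(Add(-19897, -8591), -1)) = Mul(-9, Pow(-28488, -1)) = Mul(-9, Rational(-1, 28488)) = Rational(3, 9496) ≈ 0.00031592)
Function('n')(a, q) = Add(6, Mul(7, a)) (Function('n')(a, q) = Add(6, Add(Mul(6, a), a)) = Add(6, Mul(7, a)))
Add(Add(p, Mul(-1, -14149)), Function('n')(80, 62)) = Add(Add(Rational(3, 9496), Mul(-1, -14149)), Add(6, Mul(7, 80))) = Add(Add(Rational(3, 9496), 14149), Add(6, 560)) = Add(Rational(134358907, 9496), 566) = Rational(139733643, 9496)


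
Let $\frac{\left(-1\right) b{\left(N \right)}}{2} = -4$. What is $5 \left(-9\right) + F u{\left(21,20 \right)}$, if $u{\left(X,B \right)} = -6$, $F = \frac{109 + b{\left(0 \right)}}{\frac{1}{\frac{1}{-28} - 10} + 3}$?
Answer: $- \frac{233937}{815} \approx -287.04$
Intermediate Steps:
$b{\left(N \right)} = 8$ ($b{\left(N \right)} = \left(-2\right) \left(-4\right) = 8$)
$F = \frac{32877}{815}$ ($F = \frac{109 + 8}{\frac{1}{\frac{1}{-28} - 10} + 3} = \frac{117}{\frac{1}{- \frac{1}{28} - 10} + 3} = \frac{117}{\frac{1}{- \frac{281}{28}} + 3} = \frac{117}{- \frac{28}{281} + 3} = \frac{117}{\frac{815}{281}} = 117 \cdot \frac{281}{815} = \frac{32877}{815} \approx 40.34$)
$5 \left(-9\right) + F u{\left(21,20 \right)} = 5 \left(-9\right) + \frac{32877}{815} \left(-6\right) = -45 - \frac{197262}{815} = - \frac{233937}{815}$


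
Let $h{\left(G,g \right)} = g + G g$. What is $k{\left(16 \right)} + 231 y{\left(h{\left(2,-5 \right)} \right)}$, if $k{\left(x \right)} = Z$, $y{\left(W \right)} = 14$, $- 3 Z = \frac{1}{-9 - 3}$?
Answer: $\frac{116425}{36} \approx 3234.0$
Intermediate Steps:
$Z = \frac{1}{36}$ ($Z = - \frac{1}{3 \left(-9 - 3\right)} = - \frac{1}{3 \left(-12\right)} = \left(- \frac{1}{3}\right) \left(- \frac{1}{12}\right) = \frac{1}{36} \approx 0.027778$)
$k{\left(x \right)} = \frac{1}{36}$
$k{\left(16 \right)} + 231 y{\left(h{\left(2,-5 \right)} \right)} = \frac{1}{36} + 231 \cdot 14 = \frac{1}{36} + 3234 = \frac{116425}{36}$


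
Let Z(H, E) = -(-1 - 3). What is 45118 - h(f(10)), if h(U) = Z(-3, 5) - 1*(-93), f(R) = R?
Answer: 45021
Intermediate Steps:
Z(H, E) = 4 (Z(H, E) = -1*(-4) = 4)
h(U) = 97 (h(U) = 4 - 1*(-93) = 4 + 93 = 97)
45118 - h(f(10)) = 45118 - 1*97 = 45118 - 97 = 45021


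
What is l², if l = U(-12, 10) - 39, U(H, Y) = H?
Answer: 2601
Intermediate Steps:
l = -51 (l = -12 - 39 = -51)
l² = (-51)² = 2601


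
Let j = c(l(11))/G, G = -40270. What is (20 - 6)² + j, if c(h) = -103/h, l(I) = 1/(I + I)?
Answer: 3947593/20135 ≈ 196.06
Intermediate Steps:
l(I) = 1/(2*I)
j = 1133/20135 (j = -103/((½)/11)/(-40270) = -103/((½)*(1/11))*(-1/40270) = -103/1/22*(-1/40270) = -103*22*(-1/40270) = -2266*(-1/40270) = 1133/20135 ≈ 0.056270)
(20 - 6)² + j = (20 - 6)² + 1133/20135 = 14² + 1133/20135 = 196 + 1133/20135 = 3947593/20135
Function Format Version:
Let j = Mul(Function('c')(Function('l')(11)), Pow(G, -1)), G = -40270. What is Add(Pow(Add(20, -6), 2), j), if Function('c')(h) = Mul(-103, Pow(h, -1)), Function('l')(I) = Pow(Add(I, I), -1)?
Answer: Rational(3947593, 20135) ≈ 196.06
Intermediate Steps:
Function('l')(I) = Mul(Rational(1, 2), Pow(I, -1)) (Function('l')(I) = Pow(Mul(2, I), -1) = Mul(Rational(1, 2), Pow(I, -1)))
j = Rational(1133, 20135) (j = Mul(Mul(-103, Pow(Mul(Rational(1, 2), Pow(11, -1)), -1)), Pow(-40270, -1)) = Mul(Mul(-103, Pow(Mul(Rational(1, 2), Rational(1, 11)), -1)), Rational(-1, 40270)) = Mul(Mul(-103, Pow(Rational(1, 22), -1)), Rational(-1, 40270)) = Mul(Mul(-103, 22), Rational(-1, 40270)) = Mul(-2266, Rational(-1, 40270)) = Rational(1133, 20135) ≈ 0.056270)
Add(Pow(Add(20, -6), 2), j) = Add(Pow(Add(20, -6), 2), Rational(1133, 20135)) = Add(Pow(14, 2), Rational(1133, 20135)) = Add(196, Rational(1133, 20135)) = Rational(3947593, 20135)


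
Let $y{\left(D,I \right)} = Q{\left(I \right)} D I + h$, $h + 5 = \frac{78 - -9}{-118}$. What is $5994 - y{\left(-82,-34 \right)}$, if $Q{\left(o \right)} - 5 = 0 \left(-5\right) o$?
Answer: $- \frac{936951}{118} \approx -7940.3$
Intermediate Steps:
$h = - \frac{677}{118}$ ($h = -5 + \frac{78 - -9}{-118} = -5 + \left(78 + 9\right) \left(- \frac{1}{118}\right) = -5 + 87 \left(- \frac{1}{118}\right) = -5 - \frac{87}{118} = - \frac{677}{118} \approx -5.7373$)
$Q{\left(o \right)} = 5$ ($Q{\left(o \right)} = 5 + 0 \left(-5\right) o = 5 + 0 o = 5 + 0 = 5$)
$y{\left(D,I \right)} = - \frac{677}{118} + 5 D I$ ($y{\left(D,I \right)} = 5 D I - \frac{677}{118} = - \frac{677}{118} + 5 D I$)
$5994 - y{\left(-82,-34 \right)} = 5994 - \left(- \frac{677}{118} + 5 \left(-82\right) \left(-34\right)\right) = 5994 - \left(- \frac{677}{118} + 13940\right) = 5994 - \frac{1644243}{118} = - \frac{936951}{118}$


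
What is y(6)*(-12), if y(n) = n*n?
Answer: -432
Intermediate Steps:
y(n) = n²
y(6)*(-12) = 6²*(-12) = 36*(-12) = -432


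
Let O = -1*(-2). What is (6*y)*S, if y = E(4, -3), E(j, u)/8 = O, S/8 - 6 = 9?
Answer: 11520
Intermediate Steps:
O = 2
S = 120 (S = 48 + 8*9 = 48 + 72 = 120)
E(j, u) = 16 (E(j, u) = 8*2 = 16)
y = 16
(6*y)*S = (6*16)*120 = 96*120 = 11520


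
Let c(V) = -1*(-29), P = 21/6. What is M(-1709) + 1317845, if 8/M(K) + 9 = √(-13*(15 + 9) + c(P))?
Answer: 119923877/91 - 2*I*√283/91 ≈ 1.3178e+6 - 0.36973*I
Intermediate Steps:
P = 7/2 (P = 21*(⅙) = 7/2 ≈ 3.5000)
c(V) = 29
M(K) = 8/(-9 + I*√283) (M(K) = 8/(-9 + √(-13*(15 + 9) + 29)) = 8/(-9 + √(-13*24 + 29)) = 8/(-9 + √(-312 + 29)) = 8/(-9 + √(-283)) = 8/(-9 + I*√283))
M(-1709) + 1317845 = (-18/91 - 2*I*√283/91) + 1317845 = 119923877/91 - 2*I*√283/91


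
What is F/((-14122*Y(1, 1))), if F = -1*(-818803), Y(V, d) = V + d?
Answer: -818803/28244 ≈ -28.990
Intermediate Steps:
F = 818803
F/((-14122*Y(1, 1))) = 818803/((-14122*(1 + 1))) = 818803/((-14122*2)) = 818803/(-28244) = 818803*(-1/28244) = -818803/28244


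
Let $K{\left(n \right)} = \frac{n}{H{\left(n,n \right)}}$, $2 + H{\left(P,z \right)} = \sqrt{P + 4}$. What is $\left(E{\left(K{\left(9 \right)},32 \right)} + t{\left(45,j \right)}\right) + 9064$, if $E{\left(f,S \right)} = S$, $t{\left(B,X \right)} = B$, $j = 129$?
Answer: $9141$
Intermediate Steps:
$H{\left(P,z \right)} = -2 + \sqrt{4 + P}$ ($H{\left(P,z \right)} = -2 + \sqrt{P + 4} = -2 + \sqrt{4 + P}$)
$K{\left(n \right)} = \frac{n}{-2 + \sqrt{4 + n}}$
$\left(E{\left(K{\left(9 \right)},32 \right)} + t{\left(45,j \right)}\right) + 9064 = \left(32 + 45\right) + 9064 = 77 + 9064 = 9141$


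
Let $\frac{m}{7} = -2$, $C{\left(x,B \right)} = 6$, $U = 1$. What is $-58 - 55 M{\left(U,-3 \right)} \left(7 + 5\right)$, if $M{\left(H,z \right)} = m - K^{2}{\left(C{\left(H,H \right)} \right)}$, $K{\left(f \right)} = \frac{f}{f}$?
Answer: $9842$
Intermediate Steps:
$m = -14$ ($m = 7 \left(-2\right) = -14$)
$K{\left(f \right)} = 1$
$M{\left(H,z \right)} = -15$ ($M{\left(H,z \right)} = -14 - 1^{2} = -14 - 1 = -15$)
$-58 - 55 M{\left(U,-3 \right)} \left(7 + 5\right) = -58 - 55 \left(- 15 \left(7 + 5\right)\right) = -58 - 55 \left(\left(-15\right) 12\right) = -58 - -9900 = -58 + 9900 = 9842$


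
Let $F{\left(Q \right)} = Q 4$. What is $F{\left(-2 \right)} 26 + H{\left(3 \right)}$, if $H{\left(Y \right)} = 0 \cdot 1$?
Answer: $-208$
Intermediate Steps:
$F{\left(Q \right)} = 4 Q$
$H{\left(Y \right)} = 0$
$F{\left(-2 \right)} 26 + H{\left(3 \right)} = 4 \left(-2\right) 26 + 0 = \left(-8\right) 26 + 0 = -208 + 0 = -208$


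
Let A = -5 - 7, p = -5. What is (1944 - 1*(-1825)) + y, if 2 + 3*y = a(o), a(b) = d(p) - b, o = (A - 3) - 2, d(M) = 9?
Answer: 3777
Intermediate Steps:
A = -12
o = -17 (o = (-12 - 3) - 2 = -15 - 2 = -17)
a(b) = 9 - b
y = 8 (y = -⅔ + (9 - 1*(-17))/3 = -⅔ + (9 + 17)/3 = -⅔ + (⅓)*26 = -⅔ + 26/3 = 8)
(1944 - 1*(-1825)) + y = (1944 - 1*(-1825)) + 8 = (1944 + 1825) + 8 = 3769 + 8 = 3777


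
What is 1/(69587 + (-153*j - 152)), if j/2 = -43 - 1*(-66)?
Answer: 1/62397 ≈ 1.6026e-5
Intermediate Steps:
j = 46 (j = 2*(-43 - 1*(-66)) = 2*(-43 + 66) = 2*23 = 46)
1/(69587 + (-153*j - 152)) = 1/(69587 + (-153*46 - 152)) = 1/(69587 + (-7038 - 152)) = 1/(69587 - 7190) = 1/62397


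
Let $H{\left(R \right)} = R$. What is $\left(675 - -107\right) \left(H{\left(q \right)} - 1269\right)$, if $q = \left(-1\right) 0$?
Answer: $-992358$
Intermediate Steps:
$q = 0$
$\left(675 - -107\right) \left(H{\left(q \right)} - 1269\right) = \left(675 - -107\right) \left(0 - 1269\right) = \left(675 + 107\right) \left(-1269\right) = 782 \left(-1269\right) = -992358$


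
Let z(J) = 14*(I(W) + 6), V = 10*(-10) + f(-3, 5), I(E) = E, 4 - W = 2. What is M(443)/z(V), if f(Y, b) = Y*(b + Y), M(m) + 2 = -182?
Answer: -23/14 ≈ -1.6429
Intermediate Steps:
W = 2 (W = 4 - 1*2 = 4 - 2 = 2)
M(m) = -184 (M(m) = -2 - 182 = -184)
f(Y, b) = Y*(Y + b)
V = -106 (V = 10*(-10) - 3*(-3 + 5) = -100 - 3*2 = -100 - 6 = -106)
z(J) = 112 (z(J) = 14*(2 + 6) = 14*8 = 112)
M(443)/z(V) = -184/112 = -184*1/112 = -23/14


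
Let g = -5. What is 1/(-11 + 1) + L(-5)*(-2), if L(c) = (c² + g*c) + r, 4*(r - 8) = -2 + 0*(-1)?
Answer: -1151/10 ≈ -115.10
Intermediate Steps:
r = 15/2 (r = 8 + (-2 + 0*(-1))/4 = 8 + (-2 + 0)/4 = 8 + (¼)*(-2) = 8 - ½ = 15/2 ≈ 7.5000)
L(c) = 15/2 + c² - 5*c (L(c) = (c² - 5*c) + 15/2 = 15/2 + c² - 5*c)
1/(-11 + 1) + L(-5)*(-2) = 1/(-11 + 1) + (15/2 + (-5)² - 5*(-5))*(-2) = 1/(-10) + (15/2 + 25 + 25)*(-2) = -⅒ + (115/2)*(-2) = -⅒ - 115 = -1151/10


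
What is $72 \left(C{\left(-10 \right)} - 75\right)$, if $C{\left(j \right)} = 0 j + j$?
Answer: $-6120$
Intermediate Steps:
$C{\left(j \right)} = j$ ($C{\left(j \right)} = 0 + j = j$)
$72 \left(C{\left(-10 \right)} - 75\right) = 72 \left(-10 - 75\right) = 72 \left(-85\right) = -6120$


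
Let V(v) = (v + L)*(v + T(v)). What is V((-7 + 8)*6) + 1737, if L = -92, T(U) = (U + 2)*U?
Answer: -2907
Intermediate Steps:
T(U) = U*(2 + U) (T(U) = (2 + U)*U = U*(2 + U))
V(v) = (-92 + v)*(v + v*(2 + v)) (V(v) = (v - 92)*(v + v*(2 + v)) = (-92 + v)*(v + v*(2 + v)))
V((-7 + 8)*6) + 1737 = ((-7 + 8)*6)*(-276 + ((-7 + 8)*6)² - 89*(-7 + 8)*6) + 1737 = (1*6)*(-276 + (1*6)² - 89*6) + 1737 = 6*(-276 + 6² - 89*6) + 1737 = 6*(-276 + 36 - 534) + 1737 = 6*(-774) + 1737 = -4644 + 1737 = -2907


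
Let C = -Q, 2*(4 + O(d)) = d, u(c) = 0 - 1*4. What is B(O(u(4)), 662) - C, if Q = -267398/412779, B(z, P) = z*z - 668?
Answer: -261143726/412779 ≈ -632.65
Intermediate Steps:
u(c) = -4 (u(c) = 0 - 4 = -4)
O(d) = -4 + d/2
B(z, P) = -668 + z² (B(z, P) = z² - 668 = -668 + z²)
Q = -267398/412779 (Q = -267398*1/412779 = -267398/412779 ≈ -0.64780)
C = 267398/412779 (C = -1*(-267398/412779) = 267398/412779 ≈ 0.64780)
B(O(u(4)), 662) - C = (-668 + (-4 + (½)*(-4))²) - 1*267398/412779 = (-668 + (-4 - 2)²) - 267398/412779 = (-668 + (-6)²) - 267398/412779 = (-668 + 36) - 267398/412779 = -632 - 267398/412779 = -261143726/412779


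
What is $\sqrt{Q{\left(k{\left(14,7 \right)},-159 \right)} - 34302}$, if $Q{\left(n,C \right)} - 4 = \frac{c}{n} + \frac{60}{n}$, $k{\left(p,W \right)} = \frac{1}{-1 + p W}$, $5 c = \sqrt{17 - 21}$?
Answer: $\frac{\sqrt{-711950 + 970 i}}{5} \approx 0.11496 + 168.75 i$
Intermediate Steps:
$c = \frac{2 i}{5}$ ($c = \frac{\sqrt{17 - 21}}{5} = \frac{\sqrt{-4}}{5} = \frac{2 i}{5} \approx 0.4 i$)
$k{\left(p,W \right)} = \frac{1}{-1 + W p}$
$Q{\left(n,C \right)} = 4 + \frac{60}{n} + \frac{2 i}{5 n}$ ($Q{\left(n,C \right)} = 4 + \left(\frac{\frac{2}{5} i}{n} + \frac{60}{n}\right) = 4 + \left(\frac{2 i}{5 n} + \frac{60}{n}\right) = 4 + \left(\frac{60}{n} + \frac{2 i}{5 n}\right) = 4 + \frac{60}{n} + \frac{2 i}{5 n}$)
$\sqrt{Q{\left(k{\left(14,7 \right)},-159 \right)} - 34302} = \sqrt{\frac{2 \left(150 + i + \frac{10}{-1 + 7 \cdot 14}\right)}{5 \frac{1}{-1 + 7 \cdot 14}} - 34302} = \sqrt{\frac{2 \left(150 + i + \frac{10}{-1 + 98}\right)}{5 \frac{1}{-1 + 98}} - 34302} = \sqrt{\frac{2 \left(150 + i + \frac{10}{97}\right)}{5 \cdot \frac{1}{97}} - 34302} = \sqrt{\frac{2 \frac{1}{\frac{1}{97}} \left(150 + i + 10 \cdot \frac{1}{97}\right)}{5} - 34302} = \sqrt{\frac{2}{5} \cdot 97 \left(150 + i + \frac{10}{97}\right) - 34302} = \sqrt{\frac{2}{5} \cdot 97 \left(\frac{14560}{97} + i\right) - 34302} = \sqrt{\left(5824 + \frac{194 i}{5}\right) - 34302} = \sqrt{-28478 + \frac{194 i}{5}}$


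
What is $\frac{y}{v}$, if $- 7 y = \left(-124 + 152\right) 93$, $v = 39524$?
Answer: $- \frac{93}{9881} \approx -0.009412$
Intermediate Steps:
$y = -372$ ($y = - \frac{\left(-124 + 152\right) 93}{7} = - \frac{28 \cdot 93}{7} = \left(- \frac{1}{7}\right) 2604 = -372$)
$\frac{y}{v} = - \frac{372}{39524} = \left(-372\right) \frac{1}{39524} = - \frac{93}{9881}$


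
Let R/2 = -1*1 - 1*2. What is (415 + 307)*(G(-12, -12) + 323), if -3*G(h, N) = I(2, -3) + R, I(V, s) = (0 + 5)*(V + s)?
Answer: 707560/3 ≈ 2.3585e+5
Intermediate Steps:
I(V, s) = 5*V + 5*s (I(V, s) = 5*(V + s) = 5*V + 5*s)
R = -6 (R = 2*(-1*1 - 1*2) = 2*(-1 - 2) = 2*(-3) = -6)
G(h, N) = 11/3 (G(h, N) = -((5*2 + 5*(-3)) - 6)/3 = -((10 - 15) - 6)/3 = -(-5 - 6)/3 = -⅓*(-11) = 11/3)
(415 + 307)*(G(-12, -12) + 323) = (415 + 307)*(11/3 + 323) = 722*(980/3) = 707560/3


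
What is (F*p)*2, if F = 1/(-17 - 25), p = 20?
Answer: -20/21 ≈ -0.95238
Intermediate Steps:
F = -1/42 (F = 1/(-42) = -1/42 ≈ -0.023810)
(F*p)*2 = -1/42*20*2 = -10/21*2 = -20/21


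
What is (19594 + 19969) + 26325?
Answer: 65888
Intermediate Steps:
(19594 + 19969) + 26325 = 39563 + 26325 = 65888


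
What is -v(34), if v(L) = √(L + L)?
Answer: -2*√17 ≈ -8.2462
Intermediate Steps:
v(L) = √2*√L (v(L) = √(2*L) = √2*√L)
-v(34) = -√2*√34 = -2*√17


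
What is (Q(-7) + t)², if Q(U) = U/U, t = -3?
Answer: 4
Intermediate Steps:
Q(U) = 1
(Q(-7) + t)² = (1 - 3)² = (-2)² = 4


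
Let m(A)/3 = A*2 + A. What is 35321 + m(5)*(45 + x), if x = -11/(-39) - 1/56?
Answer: 27196543/728 ≈ 37358.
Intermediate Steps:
x = 577/2184 (x = -11*(-1/39) - 1*1/56 = 11/39 - 1/56 = 577/2184 ≈ 0.26419)
m(A) = 9*A (m(A) = 3*(A*2 + A) = 3*(2*A + A) = 3*(3*A) = 9*A)
35321 + m(5)*(45 + x) = 35321 + (9*5)*(45 + 577/2184) = 35321 + 45*(98857/2184) = 35321 + 1482855/728 = 27196543/728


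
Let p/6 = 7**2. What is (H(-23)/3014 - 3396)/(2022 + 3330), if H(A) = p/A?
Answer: -39236301/61835224 ≈ -0.63453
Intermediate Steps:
p = 294 (p = 6*7**2 = 6*49 = 294)
H(A) = 294/A
(H(-23)/3014 - 3396)/(2022 + 3330) = ((294/(-23))/3014 - 3396)/(2022 + 3330) = ((294*(-1/23))*(1/3014) - 3396)/5352 = (-294/23*1/3014 - 3396)*(1/5352) = (-147/34661 - 3396)*(1/5352) = -117708903/34661*1/5352 = -39236301/61835224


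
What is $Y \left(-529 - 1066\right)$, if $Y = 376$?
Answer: $-599720$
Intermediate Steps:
$Y \left(-529 - 1066\right) = 376 \left(-529 - 1066\right) = 376 \left(-1595\right) = -599720$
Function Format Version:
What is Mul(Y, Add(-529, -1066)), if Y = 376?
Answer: -599720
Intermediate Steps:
Mul(Y, Add(-529, -1066)) = Mul(376, Add(-529, -1066)) = Mul(376, -1595) = -599720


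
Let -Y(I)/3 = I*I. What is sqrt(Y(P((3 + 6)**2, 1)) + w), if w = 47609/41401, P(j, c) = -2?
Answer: I*sqrt(18597453403)/41401 ≈ 3.2939*I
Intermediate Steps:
w = 47609/41401 (w = 47609*(1/41401) = 47609/41401 ≈ 1.1499)
Y(I) = -3*I**2 (Y(I) = -3*I*I = -3*I**2)
sqrt(Y(P((3 + 6)**2, 1)) + w) = sqrt(-3*(-2)**2 + 47609/41401) = sqrt(-3*4 + 47609/41401) = sqrt(-12 + 47609/41401) = sqrt(-449203/41401) = I*sqrt(18597453403)/41401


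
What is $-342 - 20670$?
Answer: $-21012$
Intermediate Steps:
$-342 - 20670 = -21012$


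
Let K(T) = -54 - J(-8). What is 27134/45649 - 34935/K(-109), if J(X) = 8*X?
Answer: -318895295/91298 ≈ -3492.9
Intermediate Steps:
K(T) = 10 (K(T) = -54 - 8*(-8) = -54 - 1*(-64) = -54 + 64 = 10)
27134/45649 - 34935/K(-109) = 27134/45649 - 34935/10 = 27134*(1/45649) - 34935*1/10 = 27134/45649 - 6987/2 = -318895295/91298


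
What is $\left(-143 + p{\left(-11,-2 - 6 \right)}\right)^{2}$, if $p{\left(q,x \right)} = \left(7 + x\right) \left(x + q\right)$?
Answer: $15376$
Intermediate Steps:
$p{\left(q,x \right)} = \left(7 + x\right) \left(q + x\right)$
$\left(-143 + p{\left(-11,-2 - 6 \right)}\right)^{2} = \left(-143 + \left(\left(-2 - 6\right)^{2} + 7 \left(-11\right) + 7 \left(-2 - 6\right) - 11 \left(-2 - 6\right)\right)\right)^{2} = \left(-143 + \left(\left(-2 - 6\right)^{2} - 77 + 7 \left(-2 - 6\right) - 11 \left(-2 - 6\right)\right)\right)^{2} = \left(-143 + \left(\left(-8\right)^{2} - 77 + 7 \left(-8\right) - -88\right)\right)^{2} = \left(-143 + \left(64 - 77 - 56 + 88\right)\right)^{2} = \left(-143 + 19\right)^{2} = \left(-124\right)^{2} = 15376$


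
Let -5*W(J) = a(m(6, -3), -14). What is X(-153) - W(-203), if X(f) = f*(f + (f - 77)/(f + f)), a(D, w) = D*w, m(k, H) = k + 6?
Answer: 116302/5 ≈ 23260.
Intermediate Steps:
m(k, H) = 6 + k
W(J) = 168/5 (W(J) = -(6 + 6)*(-14)/5 = -12*(-14)/5 = -⅕*(-168) = 168/5)
X(f) = f*(f + (-77 + f)/(2*f)) (X(f) = f*(f + (-77 + f)/((2*f))) = f*(f + (-77 + f)*(1/(2*f))) = f*(f + (-77 + f)/(2*f)))
X(-153) - W(-203) = (-77/2 + (-153)² + (½)*(-153)) - 1*168/5 = (-77/2 + 23409 - 153/2) - 168/5 = 23294 - 168/5 = 116302/5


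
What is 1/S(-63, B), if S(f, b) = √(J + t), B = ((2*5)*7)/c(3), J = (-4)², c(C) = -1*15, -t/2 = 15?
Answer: -I*√14/14 ≈ -0.26726*I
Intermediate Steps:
t = -30 (t = -2*15 = -30)
c(C) = -15
J = 16
B = -14/3 (B = ((2*5)*7)/(-15) = (10*7)*(-1/15) = 70*(-1/15) = -14/3 ≈ -4.6667)
S(f, b) = I*√14 (S(f, b) = √(16 - 30) = √(-14) = I*√14)
1/S(-63, B) = 1/(I*√14) = -I*√14/14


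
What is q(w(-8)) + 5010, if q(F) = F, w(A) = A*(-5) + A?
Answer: 5042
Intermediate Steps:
w(A) = -4*A (w(A) = -5*A + A = -4*A)
q(w(-8)) + 5010 = -4*(-8) + 5010 = 32 + 5010 = 5042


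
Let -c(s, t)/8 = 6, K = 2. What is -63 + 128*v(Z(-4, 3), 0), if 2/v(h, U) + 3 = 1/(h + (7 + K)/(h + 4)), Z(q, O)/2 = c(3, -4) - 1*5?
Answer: -1607257/10855 ≈ -148.07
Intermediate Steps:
c(s, t) = -48 (c(s, t) = -8*6 = -48)
Z(q, O) = -106 (Z(q, O) = 2*(-48 - 1*5) = 2*(-48 - 5) = 2*(-53) = -106)
v(h, U) = 2/(-3 + 1/(h + 9/(4 + h))) (v(h, U) = 2/(-3 + 1/(h + (7 + 2)/(h + 4))) = 2/(-3 + 1/(h + 9/(4 + h))))
-63 + 128*v(Z(-4, 3), 0) = -63 + 128*(2*(-9 - 1*(-106)² - 4*(-106))/(23 + 3*(-106)² + 11*(-106))) = -63 + 128*(2*(-9 - 1*11236 + 424)/(23 + 3*11236 - 1166)) = -63 + 128*(2*(-9 - 11236 + 424)/(23 + 33708 - 1166)) = -63 + 128*(2*(-10821)/32565) = -63 + 128*(2*(1/32565)*(-10821)) = -63 + 128*(-7214/10855) = -63 - 923392/10855 = -1607257/10855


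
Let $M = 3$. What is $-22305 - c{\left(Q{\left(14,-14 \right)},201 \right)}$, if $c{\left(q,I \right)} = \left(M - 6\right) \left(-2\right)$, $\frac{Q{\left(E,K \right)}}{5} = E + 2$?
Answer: $-22311$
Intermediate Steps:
$Q{\left(E,K \right)} = 10 + 5 E$ ($Q{\left(E,K \right)} = 5 \left(E + 2\right) = 5 \left(2 + E\right) = 10 + 5 E$)
$c{\left(q,I \right)} = 6$ ($c{\left(q,I \right)} = \left(3 - 6\right) \left(-2\right) = \left(-3\right) \left(-2\right) = 6$)
$-22305 - c{\left(Q{\left(14,-14 \right)},201 \right)} = -22305 - 6 = -22311$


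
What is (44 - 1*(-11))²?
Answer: 3025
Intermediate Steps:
(44 - 1*(-11))² = (44 + 11)² = 55² = 3025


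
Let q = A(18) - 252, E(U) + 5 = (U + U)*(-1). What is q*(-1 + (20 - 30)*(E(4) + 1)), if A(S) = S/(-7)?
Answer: -30294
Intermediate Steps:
E(U) = -5 - 2*U (E(U) = -5 + (U + U)*(-1) = -5 + (2*U)*(-1) = -5 - 2*U)
A(S) = -S/7 (A(S) = S*(-⅐) = -S/7)
q = -1782/7 (q = -⅐*18 - 252 = -18/7 - 252 = -1782/7 ≈ -254.57)
q*(-1 + (20 - 30)*(E(4) + 1)) = -1782*(-1 + (20 - 30)*((-5 - 2*4) + 1))/7 = -1782*(-1 - 10*((-5 - 8) + 1))/7 = -1782*(-1 - 10*(-13 + 1))/7 = -1782*(-1 - 10*(-12))/7 = -1782*(-1 + 120)/7 = -1782/7*119 = -30294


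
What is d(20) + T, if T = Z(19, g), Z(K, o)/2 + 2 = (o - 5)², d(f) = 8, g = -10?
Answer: 454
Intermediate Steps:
Z(K, o) = -4 + 2*(-5 + o)² (Z(K, o) = -4 + 2*(o - 5)² = -4 + 2*(-5 + o)²)
T = 446 (T = -4 + 2*(-5 - 10)² = -4 + 2*(-15)² = -4 + 2*225 = -4 + 450 = 446)
d(20) + T = 8 + 446 = 454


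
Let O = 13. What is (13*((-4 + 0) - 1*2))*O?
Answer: -1014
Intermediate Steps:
(13*((-4 + 0) - 1*2))*O = (13*((-4 + 0) - 1*2))*13 = (13*(-4 - 2))*13 = (13*(-6))*13 = -78*13 = -1014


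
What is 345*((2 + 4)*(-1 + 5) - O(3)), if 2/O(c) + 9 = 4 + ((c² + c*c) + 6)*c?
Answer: 554070/67 ≈ 8269.7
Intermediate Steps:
O(c) = 2/(-5 + c*(6 + 2*c²)) (O(c) = 2/(-9 + (4 + ((c² + c*c) + 6)*c)) = 2/(-9 + (4 + ((c² + c²) + 6)*c)) = 2/(-9 + (4 + (2*c² + 6)*c)) = 2/(-9 + (4 + (6 + 2*c²)*c)) = 2/(-9 + (4 + c*(6 + 2*c²))) = 2/(-5 + c*(6 + 2*c²)))
345*((2 + 4)*(-1 + 5) - O(3)) = 345*((2 + 4)*(-1 + 5) - 2/(-5 + 2*3³ + 6*3)) = 345*(6*4 - 2/(-5 + 2*27 + 18)) = 345*(24 - 2/(-5 + 54 + 18)) = 345*(24 - 2/67) = 345*(1606/67) = 554070/67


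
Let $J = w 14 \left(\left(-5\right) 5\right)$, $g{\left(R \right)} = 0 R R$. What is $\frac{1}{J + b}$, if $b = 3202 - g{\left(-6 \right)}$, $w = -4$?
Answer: $\frac{1}{4602} \approx 0.0002173$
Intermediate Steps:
$g{\left(R \right)} = 0$ ($g{\left(R \right)} = 0 R = 0$)
$J = 1400$ ($J = \left(-4\right) 14 \left(\left(-5\right) 5\right) = \left(-56\right) \left(-25\right) = 1400$)
$b = 3202$ ($b = 3202 - 0 = 3202 + 0 = 3202$)
$\frac{1}{J + b} = \frac{1}{1400 + 3202} = \frac{1}{4602}$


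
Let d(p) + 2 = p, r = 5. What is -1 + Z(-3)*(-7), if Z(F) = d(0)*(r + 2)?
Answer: 97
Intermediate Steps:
d(p) = -2 + p
Z(F) = -14 (Z(F) = (-2 + 0)*(5 + 2) = -2*7 = -14)
-1 + Z(-3)*(-7) = -1 - 14*(-7) = -1 + 98 = 97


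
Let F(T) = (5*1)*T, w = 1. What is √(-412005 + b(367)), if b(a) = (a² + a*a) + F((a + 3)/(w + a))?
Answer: 3*I*√134128042/92 ≈ 377.65*I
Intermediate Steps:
F(T) = 5*T
b(a) = 2*a² + 5*(3 + a)/(1 + a) (b(a) = (a² + a*a) + 5*((a + 3)/(1 + a)) = (a² + a²) + 5*((3 + a)/(1 + a)) = 2*a² + 5*((3 + a)/(1 + a)) = 2*a² + 5*(3 + a)/(1 + a))
√(-412005 + b(367)) = √(-412005 + (15 + 5*367 + 2*367²*(1 + 367))/(1 + 367)) = √(-412005 + (15 + 1835 + 2*134689*368)/368) = √(-412005 + (15 + 1835 + 99131104)/368) = √(-412005 + (1/368)*99132954) = √(-412005 + 49566477/184) = √(-26242443/184) = 3*I*√134128042/92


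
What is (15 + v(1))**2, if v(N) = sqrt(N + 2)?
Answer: (15 + sqrt(3))**2 ≈ 279.96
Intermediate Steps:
v(N) = sqrt(2 + N)
(15 + v(1))**2 = (15 + sqrt(2 + 1))**2 = (15 + sqrt(3))**2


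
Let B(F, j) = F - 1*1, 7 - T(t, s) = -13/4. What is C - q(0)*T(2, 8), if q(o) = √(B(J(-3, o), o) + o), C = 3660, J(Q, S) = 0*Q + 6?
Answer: 3660 - 41*√5/4 ≈ 3637.1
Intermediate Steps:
J(Q, S) = 6 (J(Q, S) = 0 + 6 = 6)
T(t, s) = 41/4 (T(t, s) = 7 - (-13)/4 = 7 - 1*(-13/4) = 7 + 13/4 = 41/4)
B(F, j) = -1 + F (B(F, j) = F - 1 = -1 + F)
q(o) = √(5 + o) (q(o) = √((-1 + 6) + o) = √(5 + o))
C - q(0)*T(2, 8) = 3660 - √(5 + 0)*41/4 = 3660 - √5*41/4 = 3660 - 41*√5/4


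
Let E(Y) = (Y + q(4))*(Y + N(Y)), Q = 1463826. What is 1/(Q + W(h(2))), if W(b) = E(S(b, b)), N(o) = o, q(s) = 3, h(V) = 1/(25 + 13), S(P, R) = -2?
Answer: 1/1463822 ≈ 6.8314e-7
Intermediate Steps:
h(V) = 1/38
E(Y) = 2*Y*(3 + Y) (E(Y) = (Y + 3)*(Y + Y) = (3 + Y)*(2*Y) = 2*Y*(3 + Y))
W(b) = -4 (W(b) = 2*(-2)*(3 - 2) = 2*(-2)*1 = -4)
1/(Q + W(h(2))) = 1/(1463826 - 4) = 1/1463822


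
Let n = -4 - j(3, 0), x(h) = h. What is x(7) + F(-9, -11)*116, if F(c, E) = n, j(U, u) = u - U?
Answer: -109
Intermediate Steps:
n = -1 (n = -4 - (0 - 1*3) = -4 - (0 - 3) = -4 - 1*(-3) = -4 + 3 = -1)
F(c, E) = -1
x(7) + F(-9, -11)*116 = 7 - 1*116 = 7 - 116 = -109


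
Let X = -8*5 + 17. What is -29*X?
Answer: 667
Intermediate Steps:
X = -23 (X = -40 + 17 = -23)
-29*X = -29*(-23) = 667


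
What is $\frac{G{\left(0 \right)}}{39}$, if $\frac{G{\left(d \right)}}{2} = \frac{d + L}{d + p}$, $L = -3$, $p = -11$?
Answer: $\frac{2}{143} \approx 0.013986$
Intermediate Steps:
$G{\left(d \right)} = \frac{2 \left(-3 + d\right)}{-11 + d}$ ($G{\left(d \right)} = 2 \frac{d - 3}{d - 11} = 2 \frac{-3 + d}{-11 + d} = \frac{2 \left(-3 + d\right)}{-11 + d}$)
$\frac{G{\left(0 \right)}}{39} = \frac{2 \frac{1}{-11 + 0} \left(-3 + 0\right)}{39} = \frac{2 \frac{1}{-11} \left(-3\right)}{39} = \frac{2 \left(- \frac{1}{11}\right) \left(-3\right)}{39} = \frac{1}{39} \cdot \frac{6}{11} = \frac{2}{143}$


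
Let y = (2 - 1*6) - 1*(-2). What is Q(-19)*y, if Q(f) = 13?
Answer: -26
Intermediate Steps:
y = -2 (y = (2 - 6) + 2 = -4 + 2 = -2)
Q(-19)*y = 13*(-2) = -26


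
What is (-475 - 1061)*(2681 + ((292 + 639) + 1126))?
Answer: -7277568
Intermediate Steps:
(-475 - 1061)*(2681 + ((292 + 639) + 1126)) = -1536*(2681 + (931 + 1126)) = -1536*(2681 + 2057) = -1536*4738 = -7277568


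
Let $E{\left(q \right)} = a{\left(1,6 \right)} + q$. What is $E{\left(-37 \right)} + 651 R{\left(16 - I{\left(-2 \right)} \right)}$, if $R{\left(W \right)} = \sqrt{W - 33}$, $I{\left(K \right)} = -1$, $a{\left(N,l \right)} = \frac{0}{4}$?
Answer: $-37 + 2604 i \approx -37.0 + 2604.0 i$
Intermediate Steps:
$a{\left(N,l \right)} = 0$ ($a{\left(N,l \right)} = 0 \cdot \frac{1}{4} = 0$)
$R{\left(W \right)} = \sqrt{-33 + W}$
$E{\left(q \right)} = q$ ($E{\left(q \right)} = 0 + q = q$)
$E{\left(-37 \right)} + 651 R{\left(16 - I{\left(-2 \right)} \right)} = -37 + 651 \sqrt{-33 + \left(16 - -1\right)} = -37 + 651 \sqrt{-33 + \left(16 + 1\right)} = -37 + 651 \sqrt{-33 + 17} = -37 + 651 \sqrt{-16} = -37 + 651 \cdot 4 i = -37 + 2604 i$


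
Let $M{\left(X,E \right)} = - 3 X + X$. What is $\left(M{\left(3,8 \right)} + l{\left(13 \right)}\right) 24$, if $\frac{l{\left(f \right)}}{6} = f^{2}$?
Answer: $24192$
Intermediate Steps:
$M{\left(X,E \right)} = - 2 X$
$l{\left(f \right)} = 6 f^{2}$
$\left(M{\left(3,8 \right)} + l{\left(13 \right)}\right) 24 = \left(\left(-2\right) 3 + 6 \cdot 13^{2}\right) 24 = \left(-6 + 6 \cdot 169\right) 24 = \left(-6 + 1014\right) 24 = 1008 \cdot 24 = 24192$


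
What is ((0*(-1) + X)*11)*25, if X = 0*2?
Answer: 0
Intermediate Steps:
X = 0
((0*(-1) + X)*11)*25 = ((0*(-1) + 0)*11)*25 = ((0 + 0)*11)*25 = (0*11)*25 = 0*25 = 0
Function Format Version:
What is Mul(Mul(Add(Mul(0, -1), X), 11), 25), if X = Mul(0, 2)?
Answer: 0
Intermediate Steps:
X = 0
Mul(Mul(Add(Mul(0, -1), X), 11), 25) = Mul(Mul(Add(Mul(0, -1), 0), 11), 25) = Mul(Mul(Add(0, 0), 11), 25) = Mul(Mul(0, 11), 25) = Mul(0, 25) = 0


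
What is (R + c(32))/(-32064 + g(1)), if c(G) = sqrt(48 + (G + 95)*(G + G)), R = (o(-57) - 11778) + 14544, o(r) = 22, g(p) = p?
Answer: -2788/32063 - 4*sqrt(511)/32063 ≈ -0.089774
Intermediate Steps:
R = 2788 (R = (22 - 11778) + 14544 = -11756 + 14544 = 2788)
c(G) = sqrt(48 + 2*G*(95 + G)) (c(G) = sqrt(48 + (95 + G)*(2*G)) = sqrt(48 + 2*G*(95 + G)))
(R + c(32))/(-32064 + g(1)) = (2788 + sqrt(48 + 2*32**2 + 190*32))/(-32064 + 1) = (2788 + sqrt(48 + 2*1024 + 6080))/(-32063) = (2788 + sqrt(48 + 2048 + 6080))*(-1/32063) = (2788 + sqrt(8176))*(-1/32063) = (2788 + 4*sqrt(511))*(-1/32063) = -2788/32063 - 4*sqrt(511)/32063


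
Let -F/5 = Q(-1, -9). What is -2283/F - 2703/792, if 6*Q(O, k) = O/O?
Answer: 3611767/1320 ≈ 2736.2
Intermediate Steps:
Q(O, k) = 1/6 (Q(O, k) = (O/O)/6 = (1/6)*1 = 1/6)
F = -5/6 (F = -5*1/6 = -5/6 ≈ -0.83333)
-2283/F - 2703/792 = -2283/(-5/6) - 2703/792 = -2283*(-6/5) - 2703*1/792 = 13698/5 - 901/264 = 3611767/1320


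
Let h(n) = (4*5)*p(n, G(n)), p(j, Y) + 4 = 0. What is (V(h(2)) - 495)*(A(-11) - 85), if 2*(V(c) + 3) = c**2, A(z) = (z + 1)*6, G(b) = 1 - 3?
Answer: -391790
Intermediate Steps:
G(b) = -2
p(j, Y) = -4 (p(j, Y) = -4 + 0 = -4)
h(n) = -80 (h(n) = (4*5)*(-4) = 20*(-4) = -80)
A(z) = 6 + 6*z (A(z) = (1 + z)*6 = 6 + 6*z)
V(c) = -3 + c**2/2
(V(h(2)) - 495)*(A(-11) - 85) = ((-3 + (1/2)*(-80)**2) - 495)*((6 + 6*(-11)) - 85) = ((-3 + (1/2)*6400) - 495)*((6 - 66) - 85) = ((-3 + 3200) - 495)*(-60 - 85) = (3197 - 495)*(-145) = 2702*(-145) = -391790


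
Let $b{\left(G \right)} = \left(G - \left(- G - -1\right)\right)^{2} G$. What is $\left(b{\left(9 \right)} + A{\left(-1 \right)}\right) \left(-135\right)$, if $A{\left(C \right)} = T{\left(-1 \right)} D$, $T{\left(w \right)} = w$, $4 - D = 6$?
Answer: $-351405$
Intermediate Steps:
$D = -2$ ($D = 4 - 6 = -2$)
$A{\left(C \right)} = 2$ ($A{\left(C \right)} = \left(-1\right) \left(-2\right) = 2$)
$b{\left(G \right)} = G \left(-1 + 2 G\right)^{2}$ ($b{\left(G \right)} = \left(G - \left(- G + 1\right)\right)^{2} G = \left(G - \left(1 - G\right)\right)^{2} G = \left(G + \left(-1 + G\right)\right)^{2} G = \left(-1 + 2 G\right)^{2} G = G \left(-1 + 2 G\right)^{2}$)
$\left(b{\left(9 \right)} + A{\left(-1 \right)}\right) \left(-135\right) = \left(9 \left(-1 + 2 \cdot 9\right)^{2} + 2\right) \left(-135\right) = \left(9 \left(-1 + 18\right)^{2} + 2\right) \left(-135\right) = \left(9 \cdot 17^{2} + 2\right) \left(-135\right) = \left(9 \cdot 289 + 2\right) \left(-135\right) = \left(2601 + 2\right) \left(-135\right) = 2603 \left(-135\right) = -351405$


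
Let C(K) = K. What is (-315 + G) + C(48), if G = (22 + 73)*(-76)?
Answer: -7487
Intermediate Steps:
G = -7220 (G = 95*(-76) = -7220)
(-315 + G) + C(48) = (-315 - 7220) + 48 = -7535 + 48 = -7487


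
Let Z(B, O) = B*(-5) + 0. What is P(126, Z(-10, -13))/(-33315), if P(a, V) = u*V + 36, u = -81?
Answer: 1338/11105 ≈ 0.12049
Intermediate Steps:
Z(B, O) = -5*B (Z(B, O) = -5*B + 0 = -5*B)
P(a, V) = 36 - 81*V (P(a, V) = -81*V + 36 = 36 - 81*V)
P(126, Z(-10, -13))/(-33315) = (36 - (-405)*(-10))/(-33315) = (36 - 81*50)*(-1/33315) = (36 - 4050)*(-1/33315) = -4014*(-1/33315) = 1338/11105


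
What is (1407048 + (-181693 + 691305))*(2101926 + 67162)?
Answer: 4157404206080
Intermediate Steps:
(1407048 + (-181693 + 691305))*(2101926 + 67162) = (1407048 + 509612)*2169088 = 1916660*2169088 = 4157404206080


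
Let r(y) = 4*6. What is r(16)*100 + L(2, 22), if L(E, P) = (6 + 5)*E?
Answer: 2422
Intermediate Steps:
r(y) = 24
L(E, P) = 11*E
r(16)*100 + L(2, 22) = 24*100 + 11*2 = 2400 + 22 = 2422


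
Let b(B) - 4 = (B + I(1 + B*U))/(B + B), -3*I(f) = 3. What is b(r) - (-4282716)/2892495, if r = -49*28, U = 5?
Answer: 15823731153/2645668760 ≈ 5.9810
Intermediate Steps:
r = -1372
I(f) = -1 (I(f) = -⅓*3 = -1)
b(B) = 4 + (-1 + B)/(2*B) (b(B) = 4 + (B - 1)/(B + B) = 4 + (-1 + B)/((2*B)) = 4 + (-1 + B)*(1/(2*B)) = 4 + (-1 + B)/(2*B))
b(r) - (-4282716)/2892495 = (½)*(-1 + 9*(-1372))/(-1372) - (-4282716)/2892495 = (½)*(-1/1372)*(-1 - 12348) - (-4282716)/2892495 = (½)*(-1/1372)*(-12349) - 1*(-1427572/964165) = 12349/2744 + 1427572/964165 = 15823731153/2645668760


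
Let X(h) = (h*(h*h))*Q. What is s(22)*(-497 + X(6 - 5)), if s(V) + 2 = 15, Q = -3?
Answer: -6500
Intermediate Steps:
s(V) = 13 (s(V) = -2 + 15 = 13)
X(h) = -3*h³ (X(h) = (h*(h*h))*(-3) = (h*h²)*(-3) = h³*(-3) = -3*h³)
s(22)*(-497 + X(6 - 5)) = 13*(-497 - 3*(6 - 5)³) = 13*(-497 - 3*1³) = 13*(-497 - 3*1) = 13*(-497 - 3) = 13*(-500) = -6500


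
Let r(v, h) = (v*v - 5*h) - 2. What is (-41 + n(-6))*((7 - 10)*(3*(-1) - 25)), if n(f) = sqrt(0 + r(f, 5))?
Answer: -3192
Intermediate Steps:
r(v, h) = -2 + v**2 - 5*h (r(v, h) = (v**2 - 5*h) - 2 = -2 + v**2 - 5*h)
n(f) = sqrt(-27 + f**2) (n(f) = sqrt(0 + (-2 + f**2 - 5*5)) = sqrt(0 + (-2 + f**2 - 25)) = sqrt(0 + (-27 + f**2)) = sqrt(-27 + f**2))
(-41 + n(-6))*((7 - 10)*(3*(-1) - 25)) = (-41 + sqrt(-27 + (-6)**2))*((7 - 10)*(3*(-1) - 25)) = (-41 + sqrt(-27 + 36))*(-3*(-3 - 25)) = (-41 + sqrt(9))*(-3*(-28)) = (-41 + 3)*84 = -38*84 = -3192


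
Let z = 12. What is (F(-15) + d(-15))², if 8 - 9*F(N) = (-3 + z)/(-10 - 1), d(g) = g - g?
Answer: 9409/9801 ≈ 0.96000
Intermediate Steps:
d(g) = 0
F(N) = 97/99 (F(N) = 8/9 - (-3 + 12)/(9*(-10 - 1)) = 8/9 - 1/(-11) = 8/9 - (-1)/11 = 8/9 - ⅑*(-9/11) = 8/9 + 1/11 = 97/99)
(F(-15) + d(-15))² = (97/99 + 0)² = (97/99)² = 9409/9801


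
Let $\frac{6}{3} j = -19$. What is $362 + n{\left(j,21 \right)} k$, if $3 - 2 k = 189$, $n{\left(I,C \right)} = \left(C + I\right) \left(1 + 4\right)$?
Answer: $- \frac{9971}{2} \approx -4985.5$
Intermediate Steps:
$j = - \frac{19}{2}$ ($j = \frac{1}{2} \left(-19\right) = - \frac{19}{2} \approx -9.5$)
$n{\left(I,C \right)} = 5 C + 5 I$ ($n{\left(I,C \right)} = \left(C + I\right) 5 = 5 C + 5 I$)
$k = -93$ ($k = \frac{3}{2} - \frac{189}{2} = -93$)
$362 + n{\left(j,21 \right)} k = 362 + \left(5 \cdot 21 + 5 \left(- \frac{19}{2}\right)\right) \left(-93\right) = 362 + \left(105 - \frac{95}{2}\right) \left(-93\right) = 362 + \frac{115}{2} \left(-93\right) = 362 - \frac{10695}{2} = - \frac{9971}{2}$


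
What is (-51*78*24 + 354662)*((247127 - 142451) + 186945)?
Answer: 75585246990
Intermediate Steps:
(-51*78*24 + 354662)*((247127 - 142451) + 186945) = (-3978*24 + 354662)*(104676 + 186945) = (-95472 + 354662)*291621 = 259190*291621 = 75585246990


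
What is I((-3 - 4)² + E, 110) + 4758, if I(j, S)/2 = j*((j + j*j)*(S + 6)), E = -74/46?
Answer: 306844320186/12167 ≈ 2.5219e+7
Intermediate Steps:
E = -37/23 (E = -74*1/46 = -37/23 ≈ -1.6087)
I(j, S) = 2*j*(6 + S)*(j + j²) (I(j, S) = 2*(j*((j + j*j)*(S + 6))) = 2*(j*((j + j²)*(6 + S))) = 2*(j*((6 + S)*(j + j²))) = 2*(j*(6 + S)*(j + j²)) = 2*j*(6 + S)*(j + j²))
I((-3 - 4)² + E, 110) + 4758 = 2*((-3 - 4)² - 37/23)²*(6 + 110 + 6*((-3 - 4)² - 37/23) + 110*((-3 - 4)² - 37/23)) + 4758 = 2*((-7)² - 37/23)²*(6 + 110 + 6*((-7)² - 37/23) + 110*((-7)² - 37/23)) + 4758 = 2*(49 - 37/23)²*(6 + 110 + 6*(49 - 37/23) + 110*(49 - 37/23)) + 4758 = 2*(1090/23)²*(6 + 110 + 6*(1090/23) + 110*(1090/23)) + 4758 = 2*(1188100/529)*(6 + 110 + 6540/23 + 119900/23) + 4758 = 2*(1188100/529)*(129108/23) + 4758 = 306786429600/12167 + 4758 = 306844320186/12167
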